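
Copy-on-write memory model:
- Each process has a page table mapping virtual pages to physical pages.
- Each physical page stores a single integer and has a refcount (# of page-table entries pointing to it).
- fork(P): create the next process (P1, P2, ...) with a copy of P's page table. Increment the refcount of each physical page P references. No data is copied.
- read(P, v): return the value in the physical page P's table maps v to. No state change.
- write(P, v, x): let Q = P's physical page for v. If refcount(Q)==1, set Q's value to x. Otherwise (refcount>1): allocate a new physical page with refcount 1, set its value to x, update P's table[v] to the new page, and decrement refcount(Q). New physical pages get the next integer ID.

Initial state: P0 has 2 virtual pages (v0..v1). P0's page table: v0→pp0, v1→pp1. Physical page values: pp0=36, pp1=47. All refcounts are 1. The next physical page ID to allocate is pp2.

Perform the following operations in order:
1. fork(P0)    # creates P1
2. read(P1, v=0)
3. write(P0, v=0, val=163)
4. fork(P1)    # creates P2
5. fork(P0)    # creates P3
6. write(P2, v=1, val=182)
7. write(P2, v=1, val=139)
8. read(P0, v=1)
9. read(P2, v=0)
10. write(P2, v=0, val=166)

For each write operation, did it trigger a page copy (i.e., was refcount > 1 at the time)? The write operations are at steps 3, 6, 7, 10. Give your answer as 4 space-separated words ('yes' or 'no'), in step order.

Op 1: fork(P0) -> P1. 2 ppages; refcounts: pp0:2 pp1:2
Op 2: read(P1, v0) -> 36. No state change.
Op 3: write(P0, v0, 163). refcount(pp0)=2>1 -> COPY to pp2. 3 ppages; refcounts: pp0:1 pp1:2 pp2:1
Op 4: fork(P1) -> P2. 3 ppages; refcounts: pp0:2 pp1:3 pp2:1
Op 5: fork(P0) -> P3. 3 ppages; refcounts: pp0:2 pp1:4 pp2:2
Op 6: write(P2, v1, 182). refcount(pp1)=4>1 -> COPY to pp3. 4 ppages; refcounts: pp0:2 pp1:3 pp2:2 pp3:1
Op 7: write(P2, v1, 139). refcount(pp3)=1 -> write in place. 4 ppages; refcounts: pp0:2 pp1:3 pp2:2 pp3:1
Op 8: read(P0, v1) -> 47. No state change.
Op 9: read(P2, v0) -> 36. No state change.
Op 10: write(P2, v0, 166). refcount(pp0)=2>1 -> COPY to pp4. 5 ppages; refcounts: pp0:1 pp1:3 pp2:2 pp3:1 pp4:1

yes yes no yes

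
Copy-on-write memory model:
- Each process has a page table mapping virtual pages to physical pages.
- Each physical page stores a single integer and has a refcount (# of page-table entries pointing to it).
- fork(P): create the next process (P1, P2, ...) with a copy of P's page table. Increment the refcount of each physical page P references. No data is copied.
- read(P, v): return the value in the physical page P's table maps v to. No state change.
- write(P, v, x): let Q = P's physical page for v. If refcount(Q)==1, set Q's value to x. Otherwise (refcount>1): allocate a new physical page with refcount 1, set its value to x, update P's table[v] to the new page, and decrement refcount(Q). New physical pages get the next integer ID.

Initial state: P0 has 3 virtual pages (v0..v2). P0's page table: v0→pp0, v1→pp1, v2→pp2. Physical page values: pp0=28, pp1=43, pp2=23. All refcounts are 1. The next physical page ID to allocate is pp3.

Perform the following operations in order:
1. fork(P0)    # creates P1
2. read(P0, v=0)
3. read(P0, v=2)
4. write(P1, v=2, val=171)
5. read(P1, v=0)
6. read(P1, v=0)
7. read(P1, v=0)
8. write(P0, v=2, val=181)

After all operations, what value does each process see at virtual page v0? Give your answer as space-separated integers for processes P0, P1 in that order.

Answer: 28 28

Derivation:
Op 1: fork(P0) -> P1. 3 ppages; refcounts: pp0:2 pp1:2 pp2:2
Op 2: read(P0, v0) -> 28. No state change.
Op 3: read(P0, v2) -> 23. No state change.
Op 4: write(P1, v2, 171). refcount(pp2)=2>1 -> COPY to pp3. 4 ppages; refcounts: pp0:2 pp1:2 pp2:1 pp3:1
Op 5: read(P1, v0) -> 28. No state change.
Op 6: read(P1, v0) -> 28. No state change.
Op 7: read(P1, v0) -> 28. No state change.
Op 8: write(P0, v2, 181). refcount(pp2)=1 -> write in place. 4 ppages; refcounts: pp0:2 pp1:2 pp2:1 pp3:1
P0: v0 -> pp0 = 28
P1: v0 -> pp0 = 28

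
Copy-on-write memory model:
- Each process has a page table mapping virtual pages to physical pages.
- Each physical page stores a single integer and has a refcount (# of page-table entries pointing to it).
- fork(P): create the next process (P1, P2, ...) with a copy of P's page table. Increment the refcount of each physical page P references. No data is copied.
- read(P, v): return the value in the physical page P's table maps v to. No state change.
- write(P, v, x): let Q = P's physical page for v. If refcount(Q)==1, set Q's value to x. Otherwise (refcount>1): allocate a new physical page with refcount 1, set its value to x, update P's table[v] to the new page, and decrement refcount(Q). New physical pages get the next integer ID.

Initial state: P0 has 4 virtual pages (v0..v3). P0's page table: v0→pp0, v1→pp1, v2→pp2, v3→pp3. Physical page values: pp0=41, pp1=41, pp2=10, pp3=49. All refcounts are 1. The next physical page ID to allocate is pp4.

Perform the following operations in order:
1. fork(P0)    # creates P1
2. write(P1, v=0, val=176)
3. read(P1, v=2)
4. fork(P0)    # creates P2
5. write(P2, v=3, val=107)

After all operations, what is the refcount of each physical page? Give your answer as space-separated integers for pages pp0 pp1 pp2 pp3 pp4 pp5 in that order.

Answer: 2 3 3 2 1 1

Derivation:
Op 1: fork(P0) -> P1. 4 ppages; refcounts: pp0:2 pp1:2 pp2:2 pp3:2
Op 2: write(P1, v0, 176). refcount(pp0)=2>1 -> COPY to pp4. 5 ppages; refcounts: pp0:1 pp1:2 pp2:2 pp3:2 pp4:1
Op 3: read(P1, v2) -> 10. No state change.
Op 4: fork(P0) -> P2. 5 ppages; refcounts: pp0:2 pp1:3 pp2:3 pp3:3 pp4:1
Op 5: write(P2, v3, 107). refcount(pp3)=3>1 -> COPY to pp5. 6 ppages; refcounts: pp0:2 pp1:3 pp2:3 pp3:2 pp4:1 pp5:1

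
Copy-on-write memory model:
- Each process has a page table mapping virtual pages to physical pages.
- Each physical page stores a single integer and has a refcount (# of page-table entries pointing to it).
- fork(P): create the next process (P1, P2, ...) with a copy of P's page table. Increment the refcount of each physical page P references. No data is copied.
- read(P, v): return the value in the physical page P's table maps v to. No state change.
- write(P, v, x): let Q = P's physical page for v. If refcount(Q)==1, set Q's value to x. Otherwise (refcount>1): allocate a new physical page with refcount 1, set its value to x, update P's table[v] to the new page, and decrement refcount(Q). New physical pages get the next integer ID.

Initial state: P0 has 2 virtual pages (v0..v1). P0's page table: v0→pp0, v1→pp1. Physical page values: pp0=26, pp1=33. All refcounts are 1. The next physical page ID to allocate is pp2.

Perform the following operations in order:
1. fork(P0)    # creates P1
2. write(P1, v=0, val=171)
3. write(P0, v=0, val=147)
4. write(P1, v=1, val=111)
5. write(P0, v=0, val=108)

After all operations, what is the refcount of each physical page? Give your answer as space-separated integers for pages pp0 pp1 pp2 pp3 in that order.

Answer: 1 1 1 1

Derivation:
Op 1: fork(P0) -> P1. 2 ppages; refcounts: pp0:2 pp1:2
Op 2: write(P1, v0, 171). refcount(pp0)=2>1 -> COPY to pp2. 3 ppages; refcounts: pp0:1 pp1:2 pp2:1
Op 3: write(P0, v0, 147). refcount(pp0)=1 -> write in place. 3 ppages; refcounts: pp0:1 pp1:2 pp2:1
Op 4: write(P1, v1, 111). refcount(pp1)=2>1 -> COPY to pp3. 4 ppages; refcounts: pp0:1 pp1:1 pp2:1 pp3:1
Op 5: write(P0, v0, 108). refcount(pp0)=1 -> write in place. 4 ppages; refcounts: pp0:1 pp1:1 pp2:1 pp3:1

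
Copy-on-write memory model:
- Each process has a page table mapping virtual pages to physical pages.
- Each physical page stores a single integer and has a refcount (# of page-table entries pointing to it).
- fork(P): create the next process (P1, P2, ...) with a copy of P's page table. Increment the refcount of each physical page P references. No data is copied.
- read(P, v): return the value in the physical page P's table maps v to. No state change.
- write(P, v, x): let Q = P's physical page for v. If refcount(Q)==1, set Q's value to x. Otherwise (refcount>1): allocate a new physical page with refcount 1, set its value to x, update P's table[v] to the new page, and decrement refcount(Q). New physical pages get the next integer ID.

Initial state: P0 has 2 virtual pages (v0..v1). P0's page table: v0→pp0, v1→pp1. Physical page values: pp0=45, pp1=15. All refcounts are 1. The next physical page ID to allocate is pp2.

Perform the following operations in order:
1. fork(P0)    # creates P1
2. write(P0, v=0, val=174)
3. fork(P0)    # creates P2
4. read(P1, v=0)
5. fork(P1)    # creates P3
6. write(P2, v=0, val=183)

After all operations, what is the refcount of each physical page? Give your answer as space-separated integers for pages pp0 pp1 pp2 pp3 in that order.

Op 1: fork(P0) -> P1. 2 ppages; refcounts: pp0:2 pp1:2
Op 2: write(P0, v0, 174). refcount(pp0)=2>1 -> COPY to pp2. 3 ppages; refcounts: pp0:1 pp1:2 pp2:1
Op 3: fork(P0) -> P2. 3 ppages; refcounts: pp0:1 pp1:3 pp2:2
Op 4: read(P1, v0) -> 45. No state change.
Op 5: fork(P1) -> P3. 3 ppages; refcounts: pp0:2 pp1:4 pp2:2
Op 6: write(P2, v0, 183). refcount(pp2)=2>1 -> COPY to pp3. 4 ppages; refcounts: pp0:2 pp1:4 pp2:1 pp3:1

Answer: 2 4 1 1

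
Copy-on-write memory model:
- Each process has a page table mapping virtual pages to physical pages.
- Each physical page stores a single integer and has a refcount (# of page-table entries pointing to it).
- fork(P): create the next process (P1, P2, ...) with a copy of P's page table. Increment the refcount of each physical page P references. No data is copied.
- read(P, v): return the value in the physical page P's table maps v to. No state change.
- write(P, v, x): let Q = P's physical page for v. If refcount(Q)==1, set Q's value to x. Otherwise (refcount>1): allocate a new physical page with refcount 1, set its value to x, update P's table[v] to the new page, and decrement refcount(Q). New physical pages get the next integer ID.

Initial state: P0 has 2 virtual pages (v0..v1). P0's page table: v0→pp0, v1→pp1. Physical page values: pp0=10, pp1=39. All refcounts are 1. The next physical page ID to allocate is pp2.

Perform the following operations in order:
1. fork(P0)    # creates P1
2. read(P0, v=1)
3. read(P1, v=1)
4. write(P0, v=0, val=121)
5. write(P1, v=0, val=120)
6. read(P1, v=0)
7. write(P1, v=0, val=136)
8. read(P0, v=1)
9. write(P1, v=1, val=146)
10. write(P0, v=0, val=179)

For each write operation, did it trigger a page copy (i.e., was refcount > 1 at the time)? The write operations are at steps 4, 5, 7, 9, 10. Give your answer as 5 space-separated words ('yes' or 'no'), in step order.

Op 1: fork(P0) -> P1. 2 ppages; refcounts: pp0:2 pp1:2
Op 2: read(P0, v1) -> 39. No state change.
Op 3: read(P1, v1) -> 39. No state change.
Op 4: write(P0, v0, 121). refcount(pp0)=2>1 -> COPY to pp2. 3 ppages; refcounts: pp0:1 pp1:2 pp2:1
Op 5: write(P1, v0, 120). refcount(pp0)=1 -> write in place. 3 ppages; refcounts: pp0:1 pp1:2 pp2:1
Op 6: read(P1, v0) -> 120. No state change.
Op 7: write(P1, v0, 136). refcount(pp0)=1 -> write in place. 3 ppages; refcounts: pp0:1 pp1:2 pp2:1
Op 8: read(P0, v1) -> 39. No state change.
Op 9: write(P1, v1, 146). refcount(pp1)=2>1 -> COPY to pp3. 4 ppages; refcounts: pp0:1 pp1:1 pp2:1 pp3:1
Op 10: write(P0, v0, 179). refcount(pp2)=1 -> write in place. 4 ppages; refcounts: pp0:1 pp1:1 pp2:1 pp3:1

yes no no yes no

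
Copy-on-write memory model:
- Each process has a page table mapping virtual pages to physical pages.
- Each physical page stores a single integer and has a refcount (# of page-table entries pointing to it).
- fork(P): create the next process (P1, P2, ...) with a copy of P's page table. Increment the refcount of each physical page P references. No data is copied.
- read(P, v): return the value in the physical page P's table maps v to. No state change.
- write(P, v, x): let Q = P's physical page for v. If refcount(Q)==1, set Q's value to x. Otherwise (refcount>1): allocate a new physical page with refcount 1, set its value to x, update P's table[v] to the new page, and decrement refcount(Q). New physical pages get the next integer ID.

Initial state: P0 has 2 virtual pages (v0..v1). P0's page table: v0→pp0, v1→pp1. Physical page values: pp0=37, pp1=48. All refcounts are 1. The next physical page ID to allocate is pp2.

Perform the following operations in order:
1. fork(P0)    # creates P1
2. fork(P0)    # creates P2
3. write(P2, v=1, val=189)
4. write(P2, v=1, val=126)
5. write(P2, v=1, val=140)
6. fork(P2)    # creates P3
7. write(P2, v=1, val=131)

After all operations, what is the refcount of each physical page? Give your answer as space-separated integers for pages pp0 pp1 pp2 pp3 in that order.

Answer: 4 2 1 1

Derivation:
Op 1: fork(P0) -> P1. 2 ppages; refcounts: pp0:2 pp1:2
Op 2: fork(P0) -> P2. 2 ppages; refcounts: pp0:3 pp1:3
Op 3: write(P2, v1, 189). refcount(pp1)=3>1 -> COPY to pp2. 3 ppages; refcounts: pp0:3 pp1:2 pp2:1
Op 4: write(P2, v1, 126). refcount(pp2)=1 -> write in place. 3 ppages; refcounts: pp0:3 pp1:2 pp2:1
Op 5: write(P2, v1, 140). refcount(pp2)=1 -> write in place. 3 ppages; refcounts: pp0:3 pp1:2 pp2:1
Op 6: fork(P2) -> P3. 3 ppages; refcounts: pp0:4 pp1:2 pp2:2
Op 7: write(P2, v1, 131). refcount(pp2)=2>1 -> COPY to pp3. 4 ppages; refcounts: pp0:4 pp1:2 pp2:1 pp3:1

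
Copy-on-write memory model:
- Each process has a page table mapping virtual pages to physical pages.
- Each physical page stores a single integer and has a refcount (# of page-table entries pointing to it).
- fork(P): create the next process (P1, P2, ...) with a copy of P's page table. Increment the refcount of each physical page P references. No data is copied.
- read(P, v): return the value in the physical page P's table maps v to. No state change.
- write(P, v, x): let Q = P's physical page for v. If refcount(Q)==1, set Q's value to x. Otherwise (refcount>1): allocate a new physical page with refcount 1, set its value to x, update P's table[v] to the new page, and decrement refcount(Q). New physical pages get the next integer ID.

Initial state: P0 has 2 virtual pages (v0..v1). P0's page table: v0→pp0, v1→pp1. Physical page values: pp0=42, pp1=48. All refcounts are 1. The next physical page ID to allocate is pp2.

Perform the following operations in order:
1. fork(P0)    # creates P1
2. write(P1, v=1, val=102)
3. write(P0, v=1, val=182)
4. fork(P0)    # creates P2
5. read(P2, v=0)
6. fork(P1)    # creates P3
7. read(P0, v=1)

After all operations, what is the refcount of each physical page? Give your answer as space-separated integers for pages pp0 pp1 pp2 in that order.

Answer: 4 2 2

Derivation:
Op 1: fork(P0) -> P1. 2 ppages; refcounts: pp0:2 pp1:2
Op 2: write(P1, v1, 102). refcount(pp1)=2>1 -> COPY to pp2. 3 ppages; refcounts: pp0:2 pp1:1 pp2:1
Op 3: write(P0, v1, 182). refcount(pp1)=1 -> write in place. 3 ppages; refcounts: pp0:2 pp1:1 pp2:1
Op 4: fork(P0) -> P2. 3 ppages; refcounts: pp0:3 pp1:2 pp2:1
Op 5: read(P2, v0) -> 42. No state change.
Op 6: fork(P1) -> P3. 3 ppages; refcounts: pp0:4 pp1:2 pp2:2
Op 7: read(P0, v1) -> 182. No state change.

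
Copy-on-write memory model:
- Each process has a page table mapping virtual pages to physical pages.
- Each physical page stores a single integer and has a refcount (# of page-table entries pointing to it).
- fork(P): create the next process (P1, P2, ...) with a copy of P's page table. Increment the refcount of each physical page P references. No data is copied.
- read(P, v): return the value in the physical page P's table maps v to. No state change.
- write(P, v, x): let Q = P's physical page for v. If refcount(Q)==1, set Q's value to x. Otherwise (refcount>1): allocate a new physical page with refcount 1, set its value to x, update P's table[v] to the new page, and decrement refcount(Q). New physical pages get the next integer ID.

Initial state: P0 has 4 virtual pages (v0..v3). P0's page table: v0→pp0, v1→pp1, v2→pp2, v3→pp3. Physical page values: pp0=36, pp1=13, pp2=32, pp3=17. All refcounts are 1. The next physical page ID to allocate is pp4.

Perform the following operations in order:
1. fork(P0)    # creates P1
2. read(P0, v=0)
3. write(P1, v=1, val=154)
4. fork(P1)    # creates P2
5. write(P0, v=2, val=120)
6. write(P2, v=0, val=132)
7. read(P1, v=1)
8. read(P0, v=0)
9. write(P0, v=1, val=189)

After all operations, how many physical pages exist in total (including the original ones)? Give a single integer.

Answer: 7

Derivation:
Op 1: fork(P0) -> P1. 4 ppages; refcounts: pp0:2 pp1:2 pp2:2 pp3:2
Op 2: read(P0, v0) -> 36. No state change.
Op 3: write(P1, v1, 154). refcount(pp1)=2>1 -> COPY to pp4. 5 ppages; refcounts: pp0:2 pp1:1 pp2:2 pp3:2 pp4:1
Op 4: fork(P1) -> P2. 5 ppages; refcounts: pp0:3 pp1:1 pp2:3 pp3:3 pp4:2
Op 5: write(P0, v2, 120). refcount(pp2)=3>1 -> COPY to pp5. 6 ppages; refcounts: pp0:3 pp1:1 pp2:2 pp3:3 pp4:2 pp5:1
Op 6: write(P2, v0, 132). refcount(pp0)=3>1 -> COPY to pp6. 7 ppages; refcounts: pp0:2 pp1:1 pp2:2 pp3:3 pp4:2 pp5:1 pp6:1
Op 7: read(P1, v1) -> 154. No state change.
Op 8: read(P0, v0) -> 36. No state change.
Op 9: write(P0, v1, 189). refcount(pp1)=1 -> write in place. 7 ppages; refcounts: pp0:2 pp1:1 pp2:2 pp3:3 pp4:2 pp5:1 pp6:1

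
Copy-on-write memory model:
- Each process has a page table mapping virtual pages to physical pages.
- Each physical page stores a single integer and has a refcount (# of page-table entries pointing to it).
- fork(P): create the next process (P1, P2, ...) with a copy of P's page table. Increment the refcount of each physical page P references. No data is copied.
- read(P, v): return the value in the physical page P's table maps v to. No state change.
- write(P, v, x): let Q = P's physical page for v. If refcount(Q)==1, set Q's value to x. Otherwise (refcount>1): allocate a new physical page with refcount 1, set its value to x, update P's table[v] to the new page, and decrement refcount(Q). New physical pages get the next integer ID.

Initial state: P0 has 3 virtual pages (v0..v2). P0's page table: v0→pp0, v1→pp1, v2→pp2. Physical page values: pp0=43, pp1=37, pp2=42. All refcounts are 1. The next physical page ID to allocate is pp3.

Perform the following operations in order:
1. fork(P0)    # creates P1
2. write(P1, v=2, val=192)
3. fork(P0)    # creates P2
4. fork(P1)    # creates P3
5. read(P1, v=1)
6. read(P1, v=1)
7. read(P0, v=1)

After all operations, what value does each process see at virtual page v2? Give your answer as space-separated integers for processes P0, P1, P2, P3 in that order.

Answer: 42 192 42 192

Derivation:
Op 1: fork(P0) -> P1. 3 ppages; refcounts: pp0:2 pp1:2 pp2:2
Op 2: write(P1, v2, 192). refcount(pp2)=2>1 -> COPY to pp3. 4 ppages; refcounts: pp0:2 pp1:2 pp2:1 pp3:1
Op 3: fork(P0) -> P2. 4 ppages; refcounts: pp0:3 pp1:3 pp2:2 pp3:1
Op 4: fork(P1) -> P3. 4 ppages; refcounts: pp0:4 pp1:4 pp2:2 pp3:2
Op 5: read(P1, v1) -> 37. No state change.
Op 6: read(P1, v1) -> 37. No state change.
Op 7: read(P0, v1) -> 37. No state change.
P0: v2 -> pp2 = 42
P1: v2 -> pp3 = 192
P2: v2 -> pp2 = 42
P3: v2 -> pp3 = 192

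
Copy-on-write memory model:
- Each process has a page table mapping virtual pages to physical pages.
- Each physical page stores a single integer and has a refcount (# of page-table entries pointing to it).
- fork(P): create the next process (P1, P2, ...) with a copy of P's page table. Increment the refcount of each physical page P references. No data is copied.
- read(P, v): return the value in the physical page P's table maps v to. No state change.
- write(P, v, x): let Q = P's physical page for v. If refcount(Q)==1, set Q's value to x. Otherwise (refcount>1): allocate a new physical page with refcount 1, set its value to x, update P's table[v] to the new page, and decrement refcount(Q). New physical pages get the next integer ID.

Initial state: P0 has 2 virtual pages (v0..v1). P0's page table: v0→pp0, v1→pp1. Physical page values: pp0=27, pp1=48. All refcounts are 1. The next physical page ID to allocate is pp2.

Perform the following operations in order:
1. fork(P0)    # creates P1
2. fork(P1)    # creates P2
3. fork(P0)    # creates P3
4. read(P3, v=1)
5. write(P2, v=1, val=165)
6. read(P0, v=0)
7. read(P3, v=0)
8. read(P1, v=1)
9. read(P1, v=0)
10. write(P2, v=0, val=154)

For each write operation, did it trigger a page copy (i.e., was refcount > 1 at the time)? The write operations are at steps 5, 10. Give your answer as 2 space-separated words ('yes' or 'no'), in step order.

Op 1: fork(P0) -> P1. 2 ppages; refcounts: pp0:2 pp1:2
Op 2: fork(P1) -> P2. 2 ppages; refcounts: pp0:3 pp1:3
Op 3: fork(P0) -> P3. 2 ppages; refcounts: pp0:4 pp1:4
Op 4: read(P3, v1) -> 48. No state change.
Op 5: write(P2, v1, 165). refcount(pp1)=4>1 -> COPY to pp2. 3 ppages; refcounts: pp0:4 pp1:3 pp2:1
Op 6: read(P0, v0) -> 27. No state change.
Op 7: read(P3, v0) -> 27. No state change.
Op 8: read(P1, v1) -> 48. No state change.
Op 9: read(P1, v0) -> 27. No state change.
Op 10: write(P2, v0, 154). refcount(pp0)=4>1 -> COPY to pp3. 4 ppages; refcounts: pp0:3 pp1:3 pp2:1 pp3:1

yes yes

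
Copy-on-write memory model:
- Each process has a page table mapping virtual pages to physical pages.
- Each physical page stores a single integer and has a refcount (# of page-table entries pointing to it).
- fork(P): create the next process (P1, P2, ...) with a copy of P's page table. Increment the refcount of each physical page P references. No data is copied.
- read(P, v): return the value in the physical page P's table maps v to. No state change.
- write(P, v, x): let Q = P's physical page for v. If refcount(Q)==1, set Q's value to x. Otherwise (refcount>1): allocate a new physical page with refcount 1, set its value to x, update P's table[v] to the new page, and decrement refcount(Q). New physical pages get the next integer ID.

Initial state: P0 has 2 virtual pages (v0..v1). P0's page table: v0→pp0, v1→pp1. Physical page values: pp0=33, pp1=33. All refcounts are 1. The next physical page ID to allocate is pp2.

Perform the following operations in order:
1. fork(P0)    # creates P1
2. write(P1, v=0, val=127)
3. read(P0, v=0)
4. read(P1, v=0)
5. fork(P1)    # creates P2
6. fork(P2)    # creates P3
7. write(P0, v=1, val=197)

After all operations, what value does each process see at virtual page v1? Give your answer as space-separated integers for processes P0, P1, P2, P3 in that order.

Op 1: fork(P0) -> P1. 2 ppages; refcounts: pp0:2 pp1:2
Op 2: write(P1, v0, 127). refcount(pp0)=2>1 -> COPY to pp2. 3 ppages; refcounts: pp0:1 pp1:2 pp2:1
Op 3: read(P0, v0) -> 33. No state change.
Op 4: read(P1, v0) -> 127. No state change.
Op 5: fork(P1) -> P2. 3 ppages; refcounts: pp0:1 pp1:3 pp2:2
Op 6: fork(P2) -> P3. 3 ppages; refcounts: pp0:1 pp1:4 pp2:3
Op 7: write(P0, v1, 197). refcount(pp1)=4>1 -> COPY to pp3. 4 ppages; refcounts: pp0:1 pp1:3 pp2:3 pp3:1
P0: v1 -> pp3 = 197
P1: v1 -> pp1 = 33
P2: v1 -> pp1 = 33
P3: v1 -> pp1 = 33

Answer: 197 33 33 33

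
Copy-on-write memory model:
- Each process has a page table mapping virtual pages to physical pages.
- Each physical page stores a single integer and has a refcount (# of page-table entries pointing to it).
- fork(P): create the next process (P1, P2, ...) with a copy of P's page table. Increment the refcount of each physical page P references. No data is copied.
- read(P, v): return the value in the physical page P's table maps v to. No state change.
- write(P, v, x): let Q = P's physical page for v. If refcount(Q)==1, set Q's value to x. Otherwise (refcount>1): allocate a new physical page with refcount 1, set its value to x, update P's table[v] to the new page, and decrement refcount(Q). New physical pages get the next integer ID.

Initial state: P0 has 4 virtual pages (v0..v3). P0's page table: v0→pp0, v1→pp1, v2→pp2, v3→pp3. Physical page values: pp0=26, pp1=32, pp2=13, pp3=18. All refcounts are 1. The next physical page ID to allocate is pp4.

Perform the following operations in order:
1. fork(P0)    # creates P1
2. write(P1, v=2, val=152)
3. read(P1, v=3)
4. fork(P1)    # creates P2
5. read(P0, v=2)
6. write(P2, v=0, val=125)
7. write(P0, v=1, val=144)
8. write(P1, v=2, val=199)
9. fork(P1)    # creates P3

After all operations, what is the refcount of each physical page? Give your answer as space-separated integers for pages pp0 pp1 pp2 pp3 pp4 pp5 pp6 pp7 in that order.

Answer: 3 3 1 4 1 1 1 2

Derivation:
Op 1: fork(P0) -> P1. 4 ppages; refcounts: pp0:2 pp1:2 pp2:2 pp3:2
Op 2: write(P1, v2, 152). refcount(pp2)=2>1 -> COPY to pp4. 5 ppages; refcounts: pp0:2 pp1:2 pp2:1 pp3:2 pp4:1
Op 3: read(P1, v3) -> 18. No state change.
Op 4: fork(P1) -> P2. 5 ppages; refcounts: pp0:3 pp1:3 pp2:1 pp3:3 pp4:2
Op 5: read(P0, v2) -> 13. No state change.
Op 6: write(P2, v0, 125). refcount(pp0)=3>1 -> COPY to pp5. 6 ppages; refcounts: pp0:2 pp1:3 pp2:1 pp3:3 pp4:2 pp5:1
Op 7: write(P0, v1, 144). refcount(pp1)=3>1 -> COPY to pp6. 7 ppages; refcounts: pp0:2 pp1:2 pp2:1 pp3:3 pp4:2 pp5:1 pp6:1
Op 8: write(P1, v2, 199). refcount(pp4)=2>1 -> COPY to pp7. 8 ppages; refcounts: pp0:2 pp1:2 pp2:1 pp3:3 pp4:1 pp5:1 pp6:1 pp7:1
Op 9: fork(P1) -> P3. 8 ppages; refcounts: pp0:3 pp1:3 pp2:1 pp3:4 pp4:1 pp5:1 pp6:1 pp7:2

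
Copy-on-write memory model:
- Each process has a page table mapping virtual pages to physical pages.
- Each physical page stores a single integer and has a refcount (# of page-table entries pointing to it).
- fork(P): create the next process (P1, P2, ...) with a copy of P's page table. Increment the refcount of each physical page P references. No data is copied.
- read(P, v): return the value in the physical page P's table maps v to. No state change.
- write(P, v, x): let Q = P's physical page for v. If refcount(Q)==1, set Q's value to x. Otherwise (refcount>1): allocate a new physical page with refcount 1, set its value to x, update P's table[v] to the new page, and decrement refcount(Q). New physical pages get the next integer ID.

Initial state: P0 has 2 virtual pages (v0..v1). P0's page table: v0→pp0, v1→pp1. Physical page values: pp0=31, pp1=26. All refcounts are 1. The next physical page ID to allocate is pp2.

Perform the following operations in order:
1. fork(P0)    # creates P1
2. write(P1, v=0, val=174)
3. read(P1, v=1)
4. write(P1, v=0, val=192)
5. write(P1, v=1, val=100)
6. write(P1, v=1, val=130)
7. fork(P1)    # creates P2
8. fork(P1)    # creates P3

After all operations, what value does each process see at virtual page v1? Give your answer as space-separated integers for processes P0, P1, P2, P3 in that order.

Op 1: fork(P0) -> P1. 2 ppages; refcounts: pp0:2 pp1:2
Op 2: write(P1, v0, 174). refcount(pp0)=2>1 -> COPY to pp2. 3 ppages; refcounts: pp0:1 pp1:2 pp2:1
Op 3: read(P1, v1) -> 26. No state change.
Op 4: write(P1, v0, 192). refcount(pp2)=1 -> write in place. 3 ppages; refcounts: pp0:1 pp1:2 pp2:1
Op 5: write(P1, v1, 100). refcount(pp1)=2>1 -> COPY to pp3. 4 ppages; refcounts: pp0:1 pp1:1 pp2:1 pp3:1
Op 6: write(P1, v1, 130). refcount(pp3)=1 -> write in place. 4 ppages; refcounts: pp0:1 pp1:1 pp2:1 pp3:1
Op 7: fork(P1) -> P2. 4 ppages; refcounts: pp0:1 pp1:1 pp2:2 pp3:2
Op 8: fork(P1) -> P3. 4 ppages; refcounts: pp0:1 pp1:1 pp2:3 pp3:3
P0: v1 -> pp1 = 26
P1: v1 -> pp3 = 130
P2: v1 -> pp3 = 130
P3: v1 -> pp3 = 130

Answer: 26 130 130 130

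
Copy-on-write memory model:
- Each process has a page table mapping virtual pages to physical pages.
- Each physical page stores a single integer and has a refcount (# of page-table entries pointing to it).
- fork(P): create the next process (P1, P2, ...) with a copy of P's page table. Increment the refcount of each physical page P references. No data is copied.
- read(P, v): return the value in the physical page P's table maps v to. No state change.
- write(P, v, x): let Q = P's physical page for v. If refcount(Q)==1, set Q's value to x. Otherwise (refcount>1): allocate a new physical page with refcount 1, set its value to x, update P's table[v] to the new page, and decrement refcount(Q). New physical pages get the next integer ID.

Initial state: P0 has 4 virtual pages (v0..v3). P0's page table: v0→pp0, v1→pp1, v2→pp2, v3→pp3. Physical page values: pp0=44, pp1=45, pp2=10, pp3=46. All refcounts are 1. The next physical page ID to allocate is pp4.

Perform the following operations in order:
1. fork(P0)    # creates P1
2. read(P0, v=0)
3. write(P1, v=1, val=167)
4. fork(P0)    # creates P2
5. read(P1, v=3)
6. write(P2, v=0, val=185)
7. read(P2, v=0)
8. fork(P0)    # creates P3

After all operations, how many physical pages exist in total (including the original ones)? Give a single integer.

Answer: 6

Derivation:
Op 1: fork(P0) -> P1. 4 ppages; refcounts: pp0:2 pp1:2 pp2:2 pp3:2
Op 2: read(P0, v0) -> 44. No state change.
Op 3: write(P1, v1, 167). refcount(pp1)=2>1 -> COPY to pp4. 5 ppages; refcounts: pp0:2 pp1:1 pp2:2 pp3:2 pp4:1
Op 4: fork(P0) -> P2. 5 ppages; refcounts: pp0:3 pp1:2 pp2:3 pp3:3 pp4:1
Op 5: read(P1, v3) -> 46. No state change.
Op 6: write(P2, v0, 185). refcount(pp0)=3>1 -> COPY to pp5. 6 ppages; refcounts: pp0:2 pp1:2 pp2:3 pp3:3 pp4:1 pp5:1
Op 7: read(P2, v0) -> 185. No state change.
Op 8: fork(P0) -> P3. 6 ppages; refcounts: pp0:3 pp1:3 pp2:4 pp3:4 pp4:1 pp5:1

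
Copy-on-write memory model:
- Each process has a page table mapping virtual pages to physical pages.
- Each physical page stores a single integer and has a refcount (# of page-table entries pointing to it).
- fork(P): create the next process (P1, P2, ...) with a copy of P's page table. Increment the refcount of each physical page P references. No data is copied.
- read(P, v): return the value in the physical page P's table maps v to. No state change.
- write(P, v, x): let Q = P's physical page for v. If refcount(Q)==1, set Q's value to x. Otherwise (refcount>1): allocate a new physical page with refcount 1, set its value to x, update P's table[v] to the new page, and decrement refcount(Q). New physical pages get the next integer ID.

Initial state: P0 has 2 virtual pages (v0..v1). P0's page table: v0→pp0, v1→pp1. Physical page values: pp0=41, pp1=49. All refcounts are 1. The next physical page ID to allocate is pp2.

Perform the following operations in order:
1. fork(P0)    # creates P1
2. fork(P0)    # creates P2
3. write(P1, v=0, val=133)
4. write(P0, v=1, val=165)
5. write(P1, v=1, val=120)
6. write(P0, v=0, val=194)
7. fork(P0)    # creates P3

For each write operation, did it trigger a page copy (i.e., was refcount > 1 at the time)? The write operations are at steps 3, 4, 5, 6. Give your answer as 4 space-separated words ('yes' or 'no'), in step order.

Op 1: fork(P0) -> P1. 2 ppages; refcounts: pp0:2 pp1:2
Op 2: fork(P0) -> P2. 2 ppages; refcounts: pp0:3 pp1:3
Op 3: write(P1, v0, 133). refcount(pp0)=3>1 -> COPY to pp2. 3 ppages; refcounts: pp0:2 pp1:3 pp2:1
Op 4: write(P0, v1, 165). refcount(pp1)=3>1 -> COPY to pp3. 4 ppages; refcounts: pp0:2 pp1:2 pp2:1 pp3:1
Op 5: write(P1, v1, 120). refcount(pp1)=2>1 -> COPY to pp4. 5 ppages; refcounts: pp0:2 pp1:1 pp2:1 pp3:1 pp4:1
Op 6: write(P0, v0, 194). refcount(pp0)=2>1 -> COPY to pp5. 6 ppages; refcounts: pp0:1 pp1:1 pp2:1 pp3:1 pp4:1 pp5:1
Op 7: fork(P0) -> P3. 6 ppages; refcounts: pp0:1 pp1:1 pp2:1 pp3:2 pp4:1 pp5:2

yes yes yes yes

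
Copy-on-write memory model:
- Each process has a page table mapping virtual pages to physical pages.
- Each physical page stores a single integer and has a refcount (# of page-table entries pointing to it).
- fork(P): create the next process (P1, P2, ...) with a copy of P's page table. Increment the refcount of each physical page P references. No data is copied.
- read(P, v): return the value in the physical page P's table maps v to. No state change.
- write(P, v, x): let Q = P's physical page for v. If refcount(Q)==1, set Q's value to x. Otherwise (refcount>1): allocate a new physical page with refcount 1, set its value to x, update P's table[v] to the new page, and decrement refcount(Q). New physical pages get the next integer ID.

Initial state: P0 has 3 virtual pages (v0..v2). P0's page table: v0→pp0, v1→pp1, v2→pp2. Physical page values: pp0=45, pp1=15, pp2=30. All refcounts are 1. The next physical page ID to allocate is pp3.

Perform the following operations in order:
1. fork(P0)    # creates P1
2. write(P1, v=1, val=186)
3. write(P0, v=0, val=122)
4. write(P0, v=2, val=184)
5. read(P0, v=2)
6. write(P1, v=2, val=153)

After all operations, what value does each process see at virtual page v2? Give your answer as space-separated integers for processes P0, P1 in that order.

Op 1: fork(P0) -> P1. 3 ppages; refcounts: pp0:2 pp1:2 pp2:2
Op 2: write(P1, v1, 186). refcount(pp1)=2>1 -> COPY to pp3. 4 ppages; refcounts: pp0:2 pp1:1 pp2:2 pp3:1
Op 3: write(P0, v0, 122). refcount(pp0)=2>1 -> COPY to pp4. 5 ppages; refcounts: pp0:1 pp1:1 pp2:2 pp3:1 pp4:1
Op 4: write(P0, v2, 184). refcount(pp2)=2>1 -> COPY to pp5. 6 ppages; refcounts: pp0:1 pp1:1 pp2:1 pp3:1 pp4:1 pp5:1
Op 5: read(P0, v2) -> 184. No state change.
Op 6: write(P1, v2, 153). refcount(pp2)=1 -> write in place. 6 ppages; refcounts: pp0:1 pp1:1 pp2:1 pp3:1 pp4:1 pp5:1
P0: v2 -> pp5 = 184
P1: v2 -> pp2 = 153

Answer: 184 153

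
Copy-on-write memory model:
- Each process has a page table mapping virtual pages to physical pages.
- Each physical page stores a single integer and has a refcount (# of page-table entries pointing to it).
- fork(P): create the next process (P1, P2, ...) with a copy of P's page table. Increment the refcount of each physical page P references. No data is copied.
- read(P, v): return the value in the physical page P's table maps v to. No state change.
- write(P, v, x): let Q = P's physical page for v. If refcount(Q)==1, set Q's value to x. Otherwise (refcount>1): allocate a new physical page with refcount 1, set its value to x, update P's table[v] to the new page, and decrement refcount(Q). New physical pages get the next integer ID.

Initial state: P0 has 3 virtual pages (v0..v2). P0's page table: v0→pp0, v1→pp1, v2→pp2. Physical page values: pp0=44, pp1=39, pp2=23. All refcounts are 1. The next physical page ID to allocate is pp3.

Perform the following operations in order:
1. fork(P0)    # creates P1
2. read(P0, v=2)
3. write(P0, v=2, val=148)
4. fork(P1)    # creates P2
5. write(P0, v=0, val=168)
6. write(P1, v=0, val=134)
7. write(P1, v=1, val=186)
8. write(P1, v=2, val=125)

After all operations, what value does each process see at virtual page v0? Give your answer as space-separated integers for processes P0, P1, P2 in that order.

Answer: 168 134 44

Derivation:
Op 1: fork(P0) -> P1. 3 ppages; refcounts: pp0:2 pp1:2 pp2:2
Op 2: read(P0, v2) -> 23. No state change.
Op 3: write(P0, v2, 148). refcount(pp2)=2>1 -> COPY to pp3. 4 ppages; refcounts: pp0:2 pp1:2 pp2:1 pp3:1
Op 4: fork(P1) -> P2. 4 ppages; refcounts: pp0:3 pp1:3 pp2:2 pp3:1
Op 5: write(P0, v0, 168). refcount(pp0)=3>1 -> COPY to pp4. 5 ppages; refcounts: pp0:2 pp1:3 pp2:2 pp3:1 pp4:1
Op 6: write(P1, v0, 134). refcount(pp0)=2>1 -> COPY to pp5. 6 ppages; refcounts: pp0:1 pp1:3 pp2:2 pp3:1 pp4:1 pp5:1
Op 7: write(P1, v1, 186). refcount(pp1)=3>1 -> COPY to pp6. 7 ppages; refcounts: pp0:1 pp1:2 pp2:2 pp3:1 pp4:1 pp5:1 pp6:1
Op 8: write(P1, v2, 125). refcount(pp2)=2>1 -> COPY to pp7. 8 ppages; refcounts: pp0:1 pp1:2 pp2:1 pp3:1 pp4:1 pp5:1 pp6:1 pp7:1
P0: v0 -> pp4 = 168
P1: v0 -> pp5 = 134
P2: v0 -> pp0 = 44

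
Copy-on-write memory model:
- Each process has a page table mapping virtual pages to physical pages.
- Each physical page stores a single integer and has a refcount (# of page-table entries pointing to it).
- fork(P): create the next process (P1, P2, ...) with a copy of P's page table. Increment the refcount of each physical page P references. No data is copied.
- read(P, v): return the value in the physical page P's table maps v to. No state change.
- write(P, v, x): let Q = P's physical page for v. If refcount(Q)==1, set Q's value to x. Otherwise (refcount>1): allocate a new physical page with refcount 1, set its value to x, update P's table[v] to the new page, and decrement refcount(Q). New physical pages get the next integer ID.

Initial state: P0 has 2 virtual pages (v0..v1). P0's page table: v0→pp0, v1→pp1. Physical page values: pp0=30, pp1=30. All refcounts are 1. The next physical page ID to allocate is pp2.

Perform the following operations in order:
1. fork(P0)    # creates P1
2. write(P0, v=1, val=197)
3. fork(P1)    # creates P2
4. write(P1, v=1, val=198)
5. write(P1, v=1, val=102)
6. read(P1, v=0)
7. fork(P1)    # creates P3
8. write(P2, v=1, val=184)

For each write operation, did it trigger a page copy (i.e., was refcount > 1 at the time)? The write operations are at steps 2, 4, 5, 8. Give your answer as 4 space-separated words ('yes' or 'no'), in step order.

Op 1: fork(P0) -> P1. 2 ppages; refcounts: pp0:2 pp1:2
Op 2: write(P0, v1, 197). refcount(pp1)=2>1 -> COPY to pp2. 3 ppages; refcounts: pp0:2 pp1:1 pp2:1
Op 3: fork(P1) -> P2. 3 ppages; refcounts: pp0:3 pp1:2 pp2:1
Op 4: write(P1, v1, 198). refcount(pp1)=2>1 -> COPY to pp3. 4 ppages; refcounts: pp0:3 pp1:1 pp2:1 pp3:1
Op 5: write(P1, v1, 102). refcount(pp3)=1 -> write in place. 4 ppages; refcounts: pp0:3 pp1:1 pp2:1 pp3:1
Op 6: read(P1, v0) -> 30. No state change.
Op 7: fork(P1) -> P3. 4 ppages; refcounts: pp0:4 pp1:1 pp2:1 pp3:2
Op 8: write(P2, v1, 184). refcount(pp1)=1 -> write in place. 4 ppages; refcounts: pp0:4 pp1:1 pp2:1 pp3:2

yes yes no no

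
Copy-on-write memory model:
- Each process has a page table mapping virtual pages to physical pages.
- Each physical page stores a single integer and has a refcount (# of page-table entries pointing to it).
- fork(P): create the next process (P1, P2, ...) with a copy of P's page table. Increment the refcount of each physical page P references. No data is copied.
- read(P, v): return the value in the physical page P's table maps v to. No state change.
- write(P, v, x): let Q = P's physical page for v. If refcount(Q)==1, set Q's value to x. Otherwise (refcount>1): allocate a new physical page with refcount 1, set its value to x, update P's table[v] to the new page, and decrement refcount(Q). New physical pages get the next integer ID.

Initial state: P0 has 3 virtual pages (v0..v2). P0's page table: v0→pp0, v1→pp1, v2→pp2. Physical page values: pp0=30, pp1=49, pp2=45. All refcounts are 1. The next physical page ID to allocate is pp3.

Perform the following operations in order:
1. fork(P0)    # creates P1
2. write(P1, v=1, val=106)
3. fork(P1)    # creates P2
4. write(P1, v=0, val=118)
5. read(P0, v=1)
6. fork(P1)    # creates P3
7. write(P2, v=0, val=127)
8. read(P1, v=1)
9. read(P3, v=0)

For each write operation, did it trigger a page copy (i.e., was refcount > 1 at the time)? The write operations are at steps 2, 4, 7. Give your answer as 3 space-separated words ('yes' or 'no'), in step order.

Op 1: fork(P0) -> P1. 3 ppages; refcounts: pp0:2 pp1:2 pp2:2
Op 2: write(P1, v1, 106). refcount(pp1)=2>1 -> COPY to pp3. 4 ppages; refcounts: pp0:2 pp1:1 pp2:2 pp3:1
Op 3: fork(P1) -> P2. 4 ppages; refcounts: pp0:3 pp1:1 pp2:3 pp3:2
Op 4: write(P1, v0, 118). refcount(pp0)=3>1 -> COPY to pp4. 5 ppages; refcounts: pp0:2 pp1:1 pp2:3 pp3:2 pp4:1
Op 5: read(P0, v1) -> 49. No state change.
Op 6: fork(P1) -> P3. 5 ppages; refcounts: pp0:2 pp1:1 pp2:4 pp3:3 pp4:2
Op 7: write(P2, v0, 127). refcount(pp0)=2>1 -> COPY to pp5. 6 ppages; refcounts: pp0:1 pp1:1 pp2:4 pp3:3 pp4:2 pp5:1
Op 8: read(P1, v1) -> 106. No state change.
Op 9: read(P3, v0) -> 118. No state change.

yes yes yes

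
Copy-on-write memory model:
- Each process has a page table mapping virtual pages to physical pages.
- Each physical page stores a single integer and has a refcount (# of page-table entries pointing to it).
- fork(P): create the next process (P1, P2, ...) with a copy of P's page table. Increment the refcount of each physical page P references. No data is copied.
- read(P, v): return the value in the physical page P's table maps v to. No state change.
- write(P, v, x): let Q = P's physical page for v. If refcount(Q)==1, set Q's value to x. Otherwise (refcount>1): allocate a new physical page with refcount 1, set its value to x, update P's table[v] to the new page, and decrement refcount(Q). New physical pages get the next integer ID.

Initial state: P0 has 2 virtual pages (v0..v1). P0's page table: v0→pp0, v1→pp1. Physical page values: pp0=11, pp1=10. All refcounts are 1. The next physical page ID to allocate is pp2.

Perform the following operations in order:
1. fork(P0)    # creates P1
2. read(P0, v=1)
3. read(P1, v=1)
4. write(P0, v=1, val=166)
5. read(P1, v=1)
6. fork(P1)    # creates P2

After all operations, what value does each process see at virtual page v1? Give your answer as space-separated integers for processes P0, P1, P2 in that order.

Op 1: fork(P0) -> P1. 2 ppages; refcounts: pp0:2 pp1:2
Op 2: read(P0, v1) -> 10. No state change.
Op 3: read(P1, v1) -> 10. No state change.
Op 4: write(P0, v1, 166). refcount(pp1)=2>1 -> COPY to pp2. 3 ppages; refcounts: pp0:2 pp1:1 pp2:1
Op 5: read(P1, v1) -> 10. No state change.
Op 6: fork(P1) -> P2. 3 ppages; refcounts: pp0:3 pp1:2 pp2:1
P0: v1 -> pp2 = 166
P1: v1 -> pp1 = 10
P2: v1 -> pp1 = 10

Answer: 166 10 10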